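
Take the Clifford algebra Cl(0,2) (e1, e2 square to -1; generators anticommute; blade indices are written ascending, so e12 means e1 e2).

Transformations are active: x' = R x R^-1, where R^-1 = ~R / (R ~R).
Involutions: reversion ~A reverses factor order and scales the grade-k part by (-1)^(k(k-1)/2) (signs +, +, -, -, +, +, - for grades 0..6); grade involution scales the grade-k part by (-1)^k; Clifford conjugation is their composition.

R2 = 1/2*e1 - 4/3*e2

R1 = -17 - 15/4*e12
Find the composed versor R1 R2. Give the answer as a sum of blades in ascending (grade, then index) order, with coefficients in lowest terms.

Distribute over the terms of R1 (each basis-blade product reordered to ascending indices, repeated generators contracted through their squares):
(-17) R2 = -17/2*e1 + 68/3*e2
(-15/4*e12) R2 = -5*e1 - 15/8*e2
Summing the partial products and collecting blades:
Answer: -27/2*e1 + 499/24*e2


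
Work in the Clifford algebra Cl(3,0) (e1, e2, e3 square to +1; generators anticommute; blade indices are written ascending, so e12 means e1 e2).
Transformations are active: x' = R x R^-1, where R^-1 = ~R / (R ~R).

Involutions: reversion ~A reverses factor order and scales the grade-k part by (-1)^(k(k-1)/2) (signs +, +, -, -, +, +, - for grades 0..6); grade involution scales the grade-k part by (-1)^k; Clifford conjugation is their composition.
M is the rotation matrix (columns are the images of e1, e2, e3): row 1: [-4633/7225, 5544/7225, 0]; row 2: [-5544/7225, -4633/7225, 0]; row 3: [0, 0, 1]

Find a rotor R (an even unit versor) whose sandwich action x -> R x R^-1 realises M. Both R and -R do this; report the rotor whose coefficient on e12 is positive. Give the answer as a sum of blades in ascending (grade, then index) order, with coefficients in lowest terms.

Method: write R = a + b12*e12 + b13*e13 + b23*e23 with a^2 + b12^2 + b13^2 + b23^2 = 1 (so R^-1 = ~R). Expanding the columns R e_j ~R gives tr M = 4a^2 - 1 and, from the antisymmetric part, M21 - M12 = -4a*b12, M13 - M31 = 4a*b13, M32 - M23 = -4a*b23.
Here tr M = -2041/7225, so a^2 = (1 + tr M)/4 = 1296/7225 and a = ±36/85. Taking a = 36/85: M21 - M12 = -11088/7225, M13 - M31 = 0, M32 - M23 = 0, giving b12 = 77/85, b13 = 0, b23 = 0, i.e. R = 36/85 + 77/85*e12.
Its e12 coefficient is already positive.
Answer: 36/85 + 77/85*e12. Sheet selection: the two-to-one cover makes ±R indistinguishable at the matrix level (trace -2041/7225), so uniqueness comes from the required sign on e12.


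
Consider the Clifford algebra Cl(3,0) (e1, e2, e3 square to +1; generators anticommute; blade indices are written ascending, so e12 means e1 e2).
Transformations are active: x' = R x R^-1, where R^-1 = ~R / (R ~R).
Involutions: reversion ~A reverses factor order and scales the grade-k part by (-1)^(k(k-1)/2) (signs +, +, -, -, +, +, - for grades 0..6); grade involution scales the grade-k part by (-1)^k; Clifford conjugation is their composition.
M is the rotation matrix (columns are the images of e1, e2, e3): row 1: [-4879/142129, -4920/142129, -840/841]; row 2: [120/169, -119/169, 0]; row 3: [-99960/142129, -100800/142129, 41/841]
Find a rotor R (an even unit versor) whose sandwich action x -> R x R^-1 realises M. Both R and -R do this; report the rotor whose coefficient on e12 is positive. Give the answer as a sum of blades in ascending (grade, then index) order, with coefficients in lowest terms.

Method: write R = a + b12*e12 + b13*e13 + b23*e23 with a^2 + b12^2 + b13^2 + b23^2 = 1 (so R^-1 = ~R). Expanding the columns R e_j ~R gives tr M = 4a^2 - 1 and, from the antisymmetric part, M21 - M12 = -4a*b12, M13 - M31 = 4a*b13, M32 - M23 = -4a*b23.
Here tr M = -98029/142129, so a^2 = (1 + tr M)/4 = 11025/142129 and a = ±105/377. Taking a = 105/377: M21 - M12 = 105840/142129, M13 - M31 = -42000/142129, M32 - M23 = -100800/142129, giving b12 = -252/377, b13 = -100/377, b23 = 240/377, i.e. R = 105/377 - 252/377*e12 - 100/377*e13 + 240/377*e23.
Its e12 coefficient is negative, so report the other preimage -R.
Answer: -105/377 + 252/377*e12 + 100/377*e13 - 240/377*e23. Why the constraint matters: R and -R act identically through the sandwich — M has trace -98029/142129 either way — so only the sign condition on e12 picks one of the two preimages.


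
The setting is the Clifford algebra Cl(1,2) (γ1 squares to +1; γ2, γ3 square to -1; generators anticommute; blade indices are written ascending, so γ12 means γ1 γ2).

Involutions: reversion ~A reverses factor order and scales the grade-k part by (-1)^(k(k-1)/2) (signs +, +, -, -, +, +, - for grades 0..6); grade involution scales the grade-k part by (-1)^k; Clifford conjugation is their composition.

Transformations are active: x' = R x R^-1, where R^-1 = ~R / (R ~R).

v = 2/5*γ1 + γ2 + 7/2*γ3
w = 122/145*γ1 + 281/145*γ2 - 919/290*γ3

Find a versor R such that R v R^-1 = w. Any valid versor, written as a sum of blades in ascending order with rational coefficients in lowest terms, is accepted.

Take R = v + w = 36/29*γ1 + 426/145*γ2 + 48/145*γ3. Because q(v) = q(w) = -1309/100, conjugation by R sends v exactly to w.
Answer: 36/29*γ1 + 426/145*γ2 + 48/145*γ3


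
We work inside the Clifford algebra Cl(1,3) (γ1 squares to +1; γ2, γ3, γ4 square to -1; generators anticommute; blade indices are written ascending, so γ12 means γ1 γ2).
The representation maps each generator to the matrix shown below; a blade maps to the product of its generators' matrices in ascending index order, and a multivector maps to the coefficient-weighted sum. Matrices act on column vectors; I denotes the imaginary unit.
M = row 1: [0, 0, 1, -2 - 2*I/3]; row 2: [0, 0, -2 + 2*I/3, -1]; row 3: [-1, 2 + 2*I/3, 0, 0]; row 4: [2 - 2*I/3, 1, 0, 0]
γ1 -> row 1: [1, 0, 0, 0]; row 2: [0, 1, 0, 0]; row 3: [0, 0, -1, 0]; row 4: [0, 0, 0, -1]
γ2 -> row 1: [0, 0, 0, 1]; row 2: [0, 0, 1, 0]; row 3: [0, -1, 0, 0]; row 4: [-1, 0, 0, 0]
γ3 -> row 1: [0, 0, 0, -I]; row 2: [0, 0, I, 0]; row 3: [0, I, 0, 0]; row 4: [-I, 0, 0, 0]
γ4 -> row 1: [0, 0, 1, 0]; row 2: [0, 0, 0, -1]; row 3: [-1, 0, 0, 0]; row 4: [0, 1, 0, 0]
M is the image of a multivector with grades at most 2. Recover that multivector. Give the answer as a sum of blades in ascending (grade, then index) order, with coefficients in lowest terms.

Method: the blade images are trace-orthogonal — tr(rho(e_A) rho(e_B)^-1) = 4 if A = B and 0 otherwise — and rho(e_A)^-1 = (e_A)^2 * rho(e_A) with (e_A)^2 = +1 or -1, so the coefficient of e_A in the preimage is (e_A)^2 * tr(M rho(e_A))/4.
Nonzero projections over blades of grade <= 2: γ2: (γ2)^2 = -1, tr(M rho(γ2)) = 8, coefficient -2; γ3: (γ3)^2 = -1, tr(M rho(γ3)) = -8/3, coefficient 2/3; γ4: (γ4)^2 = -1, tr(M rho(γ4)) = -4, coefficient 1. Every other blade of grade <= 2 projects to 0.
Answer: -2*γ2 + 2/3*γ3 + γ4


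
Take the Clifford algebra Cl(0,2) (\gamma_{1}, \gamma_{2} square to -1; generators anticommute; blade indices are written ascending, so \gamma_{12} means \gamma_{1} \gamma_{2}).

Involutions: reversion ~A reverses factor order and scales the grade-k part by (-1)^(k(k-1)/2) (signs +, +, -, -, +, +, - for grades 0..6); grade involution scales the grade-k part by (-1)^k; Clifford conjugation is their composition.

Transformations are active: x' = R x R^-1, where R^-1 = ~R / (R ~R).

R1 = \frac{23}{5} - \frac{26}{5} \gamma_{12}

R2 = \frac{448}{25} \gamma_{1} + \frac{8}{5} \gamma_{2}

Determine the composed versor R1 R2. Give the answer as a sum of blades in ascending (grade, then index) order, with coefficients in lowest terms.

Distribute over the terms of R1 (each basis-blade product reordered to ascending indices, repeated generators contracted through their squares):
(\frac{23}{5}) R2 = \frac{10304}{125} \gamma_{1} + \frac{184}{25} \gamma_{2}
(-\frac{26}{5} \gamma_{12}) R2 = \frac{208}{25} \gamma_{1} - \frac{11648}{125} \gamma_{2}
Summing the partial products and collecting blades:
Answer: \frac{11344}{125} \gamma_{1} - \frac{10728}{125} \gamma_{2}


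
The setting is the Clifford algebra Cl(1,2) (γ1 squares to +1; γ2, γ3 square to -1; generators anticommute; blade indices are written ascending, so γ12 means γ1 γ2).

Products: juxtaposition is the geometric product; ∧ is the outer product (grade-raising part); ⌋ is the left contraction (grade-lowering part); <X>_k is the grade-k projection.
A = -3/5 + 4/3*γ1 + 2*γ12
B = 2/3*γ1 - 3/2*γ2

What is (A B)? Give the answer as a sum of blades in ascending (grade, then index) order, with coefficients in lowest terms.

step 1: 8/9 + 13/5*γ1 - 13/30*γ2 - 2*γ12
Answer: 8/9 + 13/5*γ1 - 13/30*γ2 - 2*γ12


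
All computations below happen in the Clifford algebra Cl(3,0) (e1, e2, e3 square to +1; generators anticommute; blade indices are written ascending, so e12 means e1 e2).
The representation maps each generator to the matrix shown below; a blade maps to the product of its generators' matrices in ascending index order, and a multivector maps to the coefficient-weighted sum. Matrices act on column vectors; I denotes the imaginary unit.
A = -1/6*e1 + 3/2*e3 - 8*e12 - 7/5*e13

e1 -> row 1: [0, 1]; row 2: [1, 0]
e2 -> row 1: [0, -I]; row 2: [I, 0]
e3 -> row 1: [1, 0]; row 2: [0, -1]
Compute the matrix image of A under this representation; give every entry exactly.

Bivector images (products of the table entries): rho(e12) = rho(e1)rho(e2) = row 1: [I, 0]; row 2: [0, -I]; rho(e13) = rho(e1)rho(e3) = row 1: [0, -1]; row 2: [1, 0].
M = (-1/6)*rho(e1) + (3/2)*rho(e3) + (-8)*rho(e12) + (-7/5)*rho(e13), summed entrywise:
Answer: row 1: [3/2 - 8*I, 37/30]; row 2: [-47/30, -3/2 + 8*I]


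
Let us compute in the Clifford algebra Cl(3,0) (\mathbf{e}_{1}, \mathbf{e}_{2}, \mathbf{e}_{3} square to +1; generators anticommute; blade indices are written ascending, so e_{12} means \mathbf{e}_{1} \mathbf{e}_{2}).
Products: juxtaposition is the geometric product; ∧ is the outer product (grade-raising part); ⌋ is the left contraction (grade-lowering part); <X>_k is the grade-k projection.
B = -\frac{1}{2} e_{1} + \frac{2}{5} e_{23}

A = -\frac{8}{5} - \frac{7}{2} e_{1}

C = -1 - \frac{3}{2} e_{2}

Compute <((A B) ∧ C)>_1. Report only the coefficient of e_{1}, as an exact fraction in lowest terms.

step 1: \frac{7}{4} + \frac{4}{5} e_{1} - \frac{16}{25} e_{23} - \frac{7}{5} e_{123}
step 2: -\frac{7}{4} - \frac{4}{5} e_{1} - \frac{21}{8} e_{2} - \frac{6}{5} e_{12} + \frac{16}{25} e_{23} + \frac{7}{5} e_{123}
step 3: -\frac{4}{5} e_{1} - \frac{21}{8} e_{2}
Answer: -\frac{4}{5}


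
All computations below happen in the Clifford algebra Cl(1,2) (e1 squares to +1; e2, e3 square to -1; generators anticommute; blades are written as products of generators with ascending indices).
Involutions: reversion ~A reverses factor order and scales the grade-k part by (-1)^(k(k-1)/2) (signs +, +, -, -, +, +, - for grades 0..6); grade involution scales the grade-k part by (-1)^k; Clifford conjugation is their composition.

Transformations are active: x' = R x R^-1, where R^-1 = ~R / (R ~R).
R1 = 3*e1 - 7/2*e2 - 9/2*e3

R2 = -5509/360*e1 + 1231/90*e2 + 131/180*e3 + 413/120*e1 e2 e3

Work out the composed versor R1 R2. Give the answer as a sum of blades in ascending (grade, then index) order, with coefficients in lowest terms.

Distribute over the terms of R1 (each basis-blade product reordered to ascending indices, repeated generators contracted through their squares):
(3*e1) R2 = -5509/120 + 1231/30*e1 e2 + 131/60*e1 e3 + 413/40*e2 e3
(-7/2*e2) R2 = 8617/180 - 38563/720*e1 e2 - 2891/240*e1 e3 - 917/360*e2 e3
(-9/2*e3) R2 = 131/40 + 1239/80*e1 e2 - 5509/80*e1 e3 + 1231/20*e2 e3
Summing the partial products and collecting blades:
Answer: 943/180 + 533/180*e1 e2 - 3149/40*e1 e3 + 12479/180*e2 e3


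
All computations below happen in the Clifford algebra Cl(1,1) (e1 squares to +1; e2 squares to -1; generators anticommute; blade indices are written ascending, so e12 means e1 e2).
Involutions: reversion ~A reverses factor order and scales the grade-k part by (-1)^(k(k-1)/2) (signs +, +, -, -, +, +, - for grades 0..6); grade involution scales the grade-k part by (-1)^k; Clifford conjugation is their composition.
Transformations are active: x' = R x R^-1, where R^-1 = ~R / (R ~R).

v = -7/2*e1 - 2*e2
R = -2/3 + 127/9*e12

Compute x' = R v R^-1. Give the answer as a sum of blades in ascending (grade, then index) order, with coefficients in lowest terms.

~R = -2/3 - 127/9*e12, and R ~R = -16093/81, so R^-1 = ~R / (-16093/81).
R v = 275/9*e1 + 913/18*e2
Answer: 10841/2926*e1 + 3424/1463*e2


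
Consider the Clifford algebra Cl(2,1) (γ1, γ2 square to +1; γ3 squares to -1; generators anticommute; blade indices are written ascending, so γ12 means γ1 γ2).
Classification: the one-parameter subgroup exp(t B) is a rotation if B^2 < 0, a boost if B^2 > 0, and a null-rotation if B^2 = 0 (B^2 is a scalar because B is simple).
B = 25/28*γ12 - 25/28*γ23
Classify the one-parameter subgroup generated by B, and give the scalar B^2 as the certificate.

B^2 term by term: the squares give (25/28)^2*(γ12)^2 + (-25/28)^2*(γ23)^2 = 625/784*(-1) + 625/784*(+1) = 0 (each basis 2-blade squares to minus the product of its generators' squares); cross terms between blades sharing an index anticommute and cancel. So B^2 = 0.
Answer: null-rotation, certificate B^2 = 0. Certificate logic: 0 is a conjugation-invariant scalar, so its sign fixes rotation versus boost versus null-rotation outright.


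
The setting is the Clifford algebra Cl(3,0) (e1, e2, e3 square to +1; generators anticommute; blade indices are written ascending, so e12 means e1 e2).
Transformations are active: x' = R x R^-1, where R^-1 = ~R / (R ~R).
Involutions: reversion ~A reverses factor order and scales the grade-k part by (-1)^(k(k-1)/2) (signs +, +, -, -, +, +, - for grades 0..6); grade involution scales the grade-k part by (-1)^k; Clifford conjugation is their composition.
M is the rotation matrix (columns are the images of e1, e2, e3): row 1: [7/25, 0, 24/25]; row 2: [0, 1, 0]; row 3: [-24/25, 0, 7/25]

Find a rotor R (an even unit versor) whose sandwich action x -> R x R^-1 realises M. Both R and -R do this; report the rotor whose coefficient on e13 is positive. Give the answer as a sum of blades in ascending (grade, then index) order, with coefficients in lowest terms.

Method: write R = a + b12*e12 + b13*e13 + b23*e23 with a^2 + b12^2 + b13^2 + b23^2 = 1 (so R^-1 = ~R). Expanding the columns R e_j ~R gives tr M = 4a^2 - 1 and, from the antisymmetric part, M21 - M12 = -4a*b12, M13 - M31 = 4a*b13, M32 - M23 = -4a*b23.
Here tr M = 39/25, so a^2 = (1 + tr M)/4 = 16/25 and a = ±4/5. Taking a = 4/5: M21 - M12 = 0, M13 - M31 = 48/25, M32 - M23 = 0, giving b12 = 0, b13 = 3/5, b23 = 0, i.e. R = 4/5 + 3/5*e13.
Its e13 coefficient is already positive.
Answer: 4/5 + 3/5*e13. Sheet selection: the two-to-one cover makes ±R indistinguishable at the matrix level (trace 39/25), so uniqueness comes from the required sign on e13.


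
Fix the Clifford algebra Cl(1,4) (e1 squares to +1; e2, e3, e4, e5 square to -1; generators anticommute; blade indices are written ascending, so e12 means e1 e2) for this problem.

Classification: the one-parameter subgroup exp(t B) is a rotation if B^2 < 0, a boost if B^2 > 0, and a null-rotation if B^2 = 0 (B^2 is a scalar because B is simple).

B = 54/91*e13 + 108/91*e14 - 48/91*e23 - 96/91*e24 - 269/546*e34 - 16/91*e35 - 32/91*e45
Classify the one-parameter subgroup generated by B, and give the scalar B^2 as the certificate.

B^2 term by term: the squares give (54/91)^2*(e13)^2 + (108/91)^2*(e14)^2 + (-48/91)^2*(e23)^2 + (-96/91)^2*(e24)^2 + (-269/546)^2*(e34)^2 + (-16/91)^2*(e35)^2 + (-32/91)^2*(e45)^2 = 2916/8281*(+1) + 11664/8281*(+1) + 2304/8281*(-1) + 9216/8281*(-1) + 72361/298116*(-1) + 256/8281*(-1) + 1024/8281*(-1) = -1/36 (each basis 2-blade squares to minus the product of its generators' squares); cross terms between blades sharing an index anticommute and cancel; the commuting (index-disjoint) pairs give grade-4 terms 2*c*c'*(blade product), which cancel blade by blade — e1234: 10368/8281 - 10368/8281 = 0; e1345: -3456/8281 + 3456/8281 = 0; e2345: 3072/8281 - 3072/8281 = 0 — confirming B is simple. So B^2 = -1/36.
Answer: rotation, certificate B^2 = -1/36. No conjugation can change B^2 = -1/36; the sign gives the class.


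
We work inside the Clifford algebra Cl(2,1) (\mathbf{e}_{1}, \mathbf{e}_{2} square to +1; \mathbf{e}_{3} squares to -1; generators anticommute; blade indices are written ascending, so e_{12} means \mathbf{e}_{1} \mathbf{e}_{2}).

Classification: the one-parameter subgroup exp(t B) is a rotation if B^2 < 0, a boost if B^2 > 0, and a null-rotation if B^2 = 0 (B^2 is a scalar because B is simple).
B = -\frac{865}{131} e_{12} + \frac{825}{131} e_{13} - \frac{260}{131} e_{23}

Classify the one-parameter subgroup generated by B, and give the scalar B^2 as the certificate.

B^2 term by term: the squares give (-\frac{865}{131})^2*(e_{12})^2 + (\frac{825}{131})^2*(e_{13})^2 + (-\frac{260}{131})^2*(e_{23})^2 = \frac{748225}{17161}*(-1) + \frac{680625}{17161}*(+1) + \frac{67600}{17161}*(+1) = 0 (each basis 2-blade squares to minus the product of its generators' squares); cross terms between blades sharing an index anticommute and cancel. So B^2 = 0.
Answer: null-rotation, certificate B^2 = 0. No conjugation can change B^2 = 0; the sign gives the class.


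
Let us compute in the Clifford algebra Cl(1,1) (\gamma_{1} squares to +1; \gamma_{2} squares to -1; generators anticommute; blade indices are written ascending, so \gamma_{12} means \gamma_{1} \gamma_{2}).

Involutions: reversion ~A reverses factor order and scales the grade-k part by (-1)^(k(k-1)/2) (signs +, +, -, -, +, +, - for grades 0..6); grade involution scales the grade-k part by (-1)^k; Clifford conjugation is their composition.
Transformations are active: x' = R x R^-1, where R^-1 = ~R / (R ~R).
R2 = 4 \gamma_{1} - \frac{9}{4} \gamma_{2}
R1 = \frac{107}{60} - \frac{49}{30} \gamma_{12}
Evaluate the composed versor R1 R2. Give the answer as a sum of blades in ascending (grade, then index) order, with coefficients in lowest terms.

Distribute over the terms of R1 (each basis-blade product reordered to ascending indices, repeated generators contracted through their squares):
(\frac{107}{60}) R2 = \frac{107}{15} \gamma_{1} - \frac{321}{80} \gamma_{2}
(-\frac{49}{30} \gamma_{12}) R2 = -\frac{147}{40} \gamma_{1} + \frac{98}{15} \gamma_{2}
Summing the partial products and collecting blades:
Answer: \frac{83}{24} \gamma_{1} + \frac{121}{48} \gamma_{2}


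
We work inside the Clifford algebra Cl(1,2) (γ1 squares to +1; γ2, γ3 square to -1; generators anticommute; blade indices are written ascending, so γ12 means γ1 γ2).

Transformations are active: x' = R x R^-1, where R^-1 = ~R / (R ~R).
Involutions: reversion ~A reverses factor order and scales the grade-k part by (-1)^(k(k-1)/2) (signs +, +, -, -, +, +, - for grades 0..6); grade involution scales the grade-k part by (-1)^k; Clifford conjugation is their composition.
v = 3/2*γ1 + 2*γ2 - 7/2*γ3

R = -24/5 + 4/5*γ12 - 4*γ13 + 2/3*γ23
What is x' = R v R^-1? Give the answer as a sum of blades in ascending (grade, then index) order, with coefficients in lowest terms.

~R = -24/5 - 4/5*γ12 + 4*γ13 - 2/3*γ23, and R ~R = 308/45, so R^-1 = ~R / (308/45).
R v = -114/5*γ1 - 127/15*γ2 + 362/15*γ3 + 31/5*γ123
Answer: 24399/770*γ1 + 92/35*γ2 - 4897/154*γ3


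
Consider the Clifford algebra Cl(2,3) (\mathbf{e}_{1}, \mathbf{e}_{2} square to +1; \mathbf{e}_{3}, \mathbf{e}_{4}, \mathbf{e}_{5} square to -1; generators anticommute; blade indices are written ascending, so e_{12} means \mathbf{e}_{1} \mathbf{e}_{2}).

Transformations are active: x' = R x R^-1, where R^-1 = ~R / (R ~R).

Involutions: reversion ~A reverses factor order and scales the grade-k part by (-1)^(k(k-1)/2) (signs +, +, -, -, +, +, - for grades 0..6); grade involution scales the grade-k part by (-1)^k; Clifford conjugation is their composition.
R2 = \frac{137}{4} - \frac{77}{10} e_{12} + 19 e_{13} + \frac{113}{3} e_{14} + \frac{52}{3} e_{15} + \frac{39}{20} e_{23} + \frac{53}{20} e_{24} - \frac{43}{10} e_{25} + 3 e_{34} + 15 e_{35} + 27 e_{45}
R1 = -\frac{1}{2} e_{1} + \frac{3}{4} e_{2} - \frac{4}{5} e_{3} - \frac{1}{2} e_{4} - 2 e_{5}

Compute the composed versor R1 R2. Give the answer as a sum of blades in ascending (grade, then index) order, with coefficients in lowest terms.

Distribute over the terms of R1 (each basis-blade product reordered to ascending indices, repeated generators contracted through their squares):
(-\frac{1}{2} e_{1}) R2 = -\frac{137}{8} e_{1} + \frac{77}{20} e_{2} - \frac{19}{2} e_{3} - \frac{113}{6} e_{4} - \frac{26}{3} e_{5} - \frac{39}{40} e_{123} - \frac{53}{40} e_{124} + \frac{43}{20} e_{125} - \frac{3}{2} e_{134} - \frac{15}{2} e_{135} - \frac{27}{2} e_{145}
(\frac{3}{4} e_{2}) R2 = \frac{231}{40} e_{1} + \frac{411}{16} e_{2} + \frac{117}{80} e_{3} + \frac{159}{80} e_{4} - \frac{129}{40} e_{5} - \frac{57}{4} e_{123} - \frac{113}{4} e_{124} - 13 e_{125} + \frac{9}{4} e_{234} + \frac{45}{4} e_{235} + \frac{81}{4} e_{245}
(-\frac{4}{5} e_{3}) R2 = -\frac{76}{5} e_{1} - \frac{39}{25} e_{2} - \frac{137}{5} e_{3} + \frac{12}{5} e_{4} + 12 e_{5} + \frac{154}{25} e_{123} + \frac{452}{15} e_{134} + \frac{208}{15} e_{135} + \frac{53}{25} e_{234} - \frac{86}{25} e_{235} - \frac{108}{5} e_{345}
(-\frac{1}{2} e_{4}) R2 = -\frac{113}{6} e_{1} - \frac{53}{40} e_{2} - \frac{3}{2} e_{3} - \frac{137}{8} e_{4} + \frac{27}{2} e_{5} + \frac{77}{20} e_{124} - \frac{19}{2} e_{134} + \frac{26}{3} e_{145} - \frac{39}{40} e_{234} - \frac{43}{20} e_{245} + \frac{15}{2} e_{345}
(-2 e_{5}) R2 = -\frac{104}{3} e_{1} + \frac{43}{5} e_{2} - 30 e_{3} - 54 e_{4} - \frac{137}{2} e_{5} + \frac{77}{5} e_{125} - 38 e_{135} - \frac{226}{3} e_{145} - \frac{39}{10} e_{235} - \frac{53}{10} e_{245} - 6 e_{345}
Summing the partial products and collecting blades:
Answer: -\frac{1601}{20} e_{1} + \frac{14101}{400} e_{2} - \frac{1071}{16} e_{3} - \frac{20537}{240} e_{4} - \frac{6587}{120} e_{5} - \frac{1813}{200} e_{123} - \frac{1029}{40} e_{124} + \frac{91}{20} e_{125} + \frac{287}{15} e_{134} - \frac{949}{30} e_{135} - \frac{481}{6} e_{145} + \frac{679}{200} e_{234} + \frac{391}{100} e_{235} + \frac{64}{5} e_{245} - \frac{201}{10} e_{345}


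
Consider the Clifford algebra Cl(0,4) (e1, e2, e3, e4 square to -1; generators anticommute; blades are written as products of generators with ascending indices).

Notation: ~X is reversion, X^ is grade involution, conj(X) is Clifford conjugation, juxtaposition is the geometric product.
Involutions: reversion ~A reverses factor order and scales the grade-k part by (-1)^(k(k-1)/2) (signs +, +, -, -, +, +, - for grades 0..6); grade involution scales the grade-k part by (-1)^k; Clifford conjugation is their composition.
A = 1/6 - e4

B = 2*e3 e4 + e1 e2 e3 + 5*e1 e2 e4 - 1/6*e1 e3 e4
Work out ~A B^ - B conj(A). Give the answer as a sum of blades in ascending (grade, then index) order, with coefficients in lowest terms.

first term: -2*e3 - 5*e1 e2 + 1/6*e1 e3 + 1/3*e3 e4 - 1/6*e1 e2 e3 - 5/6*e1 e2 e4 + 1/36*e1 e3 e4 - e1 e2 e3 e4
second term: -2*e3 - 5*e1 e2 + 1/6*e1 e3 + 1/3*e3 e4 + 1/6*e1 e2 e3 + 5/6*e1 e2 e4 - 1/36*e1 e3 e4 + e1 e2 e3 e4
Answer: -1/3*e1 e2 e3 - 5/3*e1 e2 e4 + 1/18*e1 e3 e4 - 2*e1 e2 e3 e4


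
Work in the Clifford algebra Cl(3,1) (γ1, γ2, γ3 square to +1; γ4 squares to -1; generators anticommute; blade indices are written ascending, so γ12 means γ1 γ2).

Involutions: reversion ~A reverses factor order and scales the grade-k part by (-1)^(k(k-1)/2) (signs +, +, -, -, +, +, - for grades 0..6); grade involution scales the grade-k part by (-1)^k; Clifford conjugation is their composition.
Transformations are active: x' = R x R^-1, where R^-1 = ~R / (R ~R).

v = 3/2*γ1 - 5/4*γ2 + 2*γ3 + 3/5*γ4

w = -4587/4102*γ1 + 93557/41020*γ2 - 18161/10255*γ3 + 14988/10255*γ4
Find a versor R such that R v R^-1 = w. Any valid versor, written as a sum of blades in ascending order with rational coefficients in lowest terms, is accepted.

Sketch: the shared square 2981/400 makes R = v + w = 783/2051*γ1 + 21141/20510*γ2 + 2349/10255*γ3 + 21141/10255*γ4 the natural versor; its sandwich fixes that direction, negates (v - w)/2, and sends v to w.
Answer: 783/2051*γ1 + 21141/20510*γ2 + 2349/10255*γ3 + 21141/10255*γ4


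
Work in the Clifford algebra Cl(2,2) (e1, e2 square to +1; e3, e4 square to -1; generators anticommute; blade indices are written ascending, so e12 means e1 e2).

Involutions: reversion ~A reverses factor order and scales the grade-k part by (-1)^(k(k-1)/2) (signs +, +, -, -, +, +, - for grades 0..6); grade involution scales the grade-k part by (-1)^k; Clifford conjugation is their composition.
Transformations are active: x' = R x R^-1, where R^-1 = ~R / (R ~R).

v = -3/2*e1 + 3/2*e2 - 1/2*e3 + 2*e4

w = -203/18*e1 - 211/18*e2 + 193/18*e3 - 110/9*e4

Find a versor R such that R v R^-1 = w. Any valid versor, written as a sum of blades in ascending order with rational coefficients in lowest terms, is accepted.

R = v + w = -115/9*e1 - 92/9*e2 + 92/9*e3 - 92/9*e4 works: the equal norms (1/4) guarantee its sandwich swaps v into w.
Answer: -115/9*e1 - 92/9*e2 + 92/9*e3 - 92/9*e4


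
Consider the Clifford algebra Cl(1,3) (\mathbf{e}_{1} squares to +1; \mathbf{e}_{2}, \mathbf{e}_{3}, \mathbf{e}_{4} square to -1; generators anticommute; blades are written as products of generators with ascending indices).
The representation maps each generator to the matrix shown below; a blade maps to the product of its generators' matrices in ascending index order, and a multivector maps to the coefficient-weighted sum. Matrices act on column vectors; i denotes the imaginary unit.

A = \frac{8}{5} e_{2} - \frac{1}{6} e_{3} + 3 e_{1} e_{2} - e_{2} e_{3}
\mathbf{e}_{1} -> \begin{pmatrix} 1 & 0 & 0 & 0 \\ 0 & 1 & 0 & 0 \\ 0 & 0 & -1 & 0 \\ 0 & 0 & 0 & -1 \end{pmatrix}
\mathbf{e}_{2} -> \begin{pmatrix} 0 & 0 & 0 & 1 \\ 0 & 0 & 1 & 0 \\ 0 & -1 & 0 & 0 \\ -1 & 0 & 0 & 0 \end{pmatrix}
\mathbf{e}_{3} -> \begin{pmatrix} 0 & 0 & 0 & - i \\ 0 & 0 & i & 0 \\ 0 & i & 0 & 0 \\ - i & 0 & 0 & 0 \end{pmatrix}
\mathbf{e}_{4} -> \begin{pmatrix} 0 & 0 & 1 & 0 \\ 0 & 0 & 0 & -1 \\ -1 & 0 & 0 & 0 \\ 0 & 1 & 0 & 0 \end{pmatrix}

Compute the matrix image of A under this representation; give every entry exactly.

Bivector images (products of the table entries): rho(e_{1} e_{2}) = rho(\mathbf{e}_{1})rho(\mathbf{e}_{2}) = \begin{pmatrix} 0 & 0 & 0 & 1 \\ 0 & 0 & 1 & 0 \\ 0 & 1 & 0 & 0 \\ 1 & 0 & 0 & 0 \end{pmatrix}; rho(e_{2} e_{3}) = rho(\mathbf{e}_{2})rho(\mathbf{e}_{3}) = \begin{pmatrix} - i & 0 & 0 & 0 \\ 0 & i & 0 & 0 \\ 0 & 0 & - i & 0 \\ 0 & 0 & 0 & i \end{pmatrix}.
M = (\frac{8}{5})*rho(e_{2}) + (-\frac{1}{6})*rho(e_{3}) + (3)*rho(e_{1} e_{2}) + (-1)*rho(e_{2} e_{3}), summed entrywise:
Answer: \begin{pmatrix} i & 0 & 0 & \frac{23}{5} + \frac{i}{6} \\ 0 & - i & \frac{23}{5} - \frac{i}{6} & 0 \\ 0 & \frac{7}{5} - \frac{i}{6} & i & 0 \\ \frac{7}{5} + \frac{i}{6} & 0 & 0 & - i \end{pmatrix}


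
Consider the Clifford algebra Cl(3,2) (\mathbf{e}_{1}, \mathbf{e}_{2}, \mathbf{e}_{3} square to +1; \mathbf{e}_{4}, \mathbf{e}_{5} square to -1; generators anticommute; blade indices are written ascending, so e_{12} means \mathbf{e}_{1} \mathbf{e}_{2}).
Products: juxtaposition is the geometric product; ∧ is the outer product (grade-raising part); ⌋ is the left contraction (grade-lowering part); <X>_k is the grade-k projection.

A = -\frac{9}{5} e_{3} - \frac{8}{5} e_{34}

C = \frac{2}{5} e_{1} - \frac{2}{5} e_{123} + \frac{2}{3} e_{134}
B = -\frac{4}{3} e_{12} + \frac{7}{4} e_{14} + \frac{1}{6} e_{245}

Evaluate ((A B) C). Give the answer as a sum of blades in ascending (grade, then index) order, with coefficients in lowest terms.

step 1: \frac{14}{5} e_{13} + \frac{12}{5} e_{123} + \frac{63}{20} e_{134} + \frac{4}{15} e_{235} + \frac{32}{15} e_{1234} + \frac{3}{10} e_{2345}
step 2: \frac{153}{50} - \frac{572}{225} e_{2} - \frac{28}{25} e_{3} - \frac{68}{25} e_{4} - \frac{8}{75} e_{15} + \frac{24}{25} e_{23} + \frac{143}{50} e_{24} + \frac{63}{50} e_{34} + \frac{1}{5} e_{125} + \frac{3}{25} e_{145} - \frac{64}{75} e_{234} - \frac{8}{75} e_{1235} - \frac{8}{45} e_{1245} + \frac{3}{25} e_{12345}
Answer: \frac{153}{50} - \frac{572}{225} e_{2} - \frac{28}{25} e_{3} - \frac{68}{25} e_{4} - \frac{8}{75} e_{15} + \frac{24}{25} e_{23} + \frac{143}{50} e_{24} + \frac{63}{50} e_{34} + \frac{1}{5} e_{125} + \frac{3}{25} e_{145} - \frac{64}{75} e_{234} - \frac{8}{75} e_{1235} - \frac{8}{45} e_{1245} + \frac{3}{25} e_{12345}


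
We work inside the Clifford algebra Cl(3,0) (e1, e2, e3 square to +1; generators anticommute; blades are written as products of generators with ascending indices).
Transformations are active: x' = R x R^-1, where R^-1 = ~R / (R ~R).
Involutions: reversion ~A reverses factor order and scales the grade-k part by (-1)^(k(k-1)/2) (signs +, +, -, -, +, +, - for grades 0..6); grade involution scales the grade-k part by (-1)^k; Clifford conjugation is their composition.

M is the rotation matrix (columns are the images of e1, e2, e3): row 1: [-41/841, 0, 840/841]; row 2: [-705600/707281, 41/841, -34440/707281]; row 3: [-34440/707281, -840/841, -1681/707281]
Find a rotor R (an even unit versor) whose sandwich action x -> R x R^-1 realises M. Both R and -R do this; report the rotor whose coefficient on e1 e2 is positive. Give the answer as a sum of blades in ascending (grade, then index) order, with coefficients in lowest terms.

Method: write R = a + b12*e1 e2 + b13*e1 e3 + b23*e2 e3 with a^2 + b12^2 + b13^2 + b23^2 = 1 (so R^-1 = ~R). Expanding the columns R e_j ~R gives tr M = 4a^2 - 1 and, from the antisymmetric part, M21 - M12 = -4a*b12, M13 - M31 = 4a*b13, M32 - M23 = -4a*b23.
Here tr M = -1681/707281, so a^2 = (1 + tr M)/4 = 176400/707281 and a = ±420/841. Taking a = 420/841: M21 - M12 = -705600/707281, M13 - M31 = 740880/707281, M32 - M23 = -672000/707281, giving b12 = 420/841, b13 = 441/841, b23 = 400/841, i.e. R = 420/841 + 420/841*e1 e2 + 441/841*e1 e3 + 400/841*e2 e3.
Its e1 e2 coefficient is already positive.
Answer: 420/841 + 420/841*e1 e2 + 441/841*e1 e3 + 400/841*e2 e3. Note: both R and -R realise this M (trace -1681/707281); the covering map identifies them, and the e1 e2-coefficient sign is the tie-breaker.


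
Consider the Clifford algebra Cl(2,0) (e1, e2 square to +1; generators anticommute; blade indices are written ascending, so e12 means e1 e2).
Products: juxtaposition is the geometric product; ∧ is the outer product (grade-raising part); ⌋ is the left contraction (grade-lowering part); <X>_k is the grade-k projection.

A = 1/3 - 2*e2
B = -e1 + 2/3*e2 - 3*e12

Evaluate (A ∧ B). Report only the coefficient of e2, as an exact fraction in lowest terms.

step 1: -1/3*e1 + 2/9*e2 - 3*e12
Answer: 2/9


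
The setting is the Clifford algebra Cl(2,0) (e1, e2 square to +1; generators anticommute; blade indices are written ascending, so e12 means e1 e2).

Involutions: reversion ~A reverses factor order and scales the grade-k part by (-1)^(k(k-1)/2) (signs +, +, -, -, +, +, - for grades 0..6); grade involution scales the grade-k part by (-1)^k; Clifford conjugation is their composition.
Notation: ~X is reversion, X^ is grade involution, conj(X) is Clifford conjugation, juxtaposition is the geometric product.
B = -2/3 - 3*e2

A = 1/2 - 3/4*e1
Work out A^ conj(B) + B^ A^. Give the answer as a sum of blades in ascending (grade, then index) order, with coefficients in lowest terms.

first term: -1/3 - 1/2*e1 + 3/2*e2 + 9/4*e12
second term: -1/3 - 1/2*e1 + 3/2*e2 - 9/4*e12
Answer: -2/3 - e1 + 3*e2


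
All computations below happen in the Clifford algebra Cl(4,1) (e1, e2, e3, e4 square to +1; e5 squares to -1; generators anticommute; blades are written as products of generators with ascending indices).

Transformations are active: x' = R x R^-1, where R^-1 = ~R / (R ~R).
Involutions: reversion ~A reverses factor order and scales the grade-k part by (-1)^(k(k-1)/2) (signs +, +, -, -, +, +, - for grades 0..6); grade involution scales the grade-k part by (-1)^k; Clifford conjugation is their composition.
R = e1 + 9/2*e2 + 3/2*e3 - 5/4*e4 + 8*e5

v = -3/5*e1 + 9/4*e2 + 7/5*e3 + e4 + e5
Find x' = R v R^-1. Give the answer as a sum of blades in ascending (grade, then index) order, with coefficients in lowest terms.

~R = e1 + 9/2*e2 + 3/2*e3 - 5/4*e4 + 8*e5, and R ~R = -623/16, so R^-1 = ~R / (-623/16).
R v = 19/8 + 99/20*e1 e2 + 23/10*e1 e3 + 1/4*e1 e4 + 29/5*e1 e5 + 117/40*e2 e3 + 117/16*e2 e4 - 27/2*e2 e5 + 13/4*e3 e4 - 97/10*e3 e5 - 37/4*e4 e5
Answer: 1489/3115*e1 - 6975/2492*e2 - 4931/3115*e3 - 528/623*e4 - 1231/623*e5


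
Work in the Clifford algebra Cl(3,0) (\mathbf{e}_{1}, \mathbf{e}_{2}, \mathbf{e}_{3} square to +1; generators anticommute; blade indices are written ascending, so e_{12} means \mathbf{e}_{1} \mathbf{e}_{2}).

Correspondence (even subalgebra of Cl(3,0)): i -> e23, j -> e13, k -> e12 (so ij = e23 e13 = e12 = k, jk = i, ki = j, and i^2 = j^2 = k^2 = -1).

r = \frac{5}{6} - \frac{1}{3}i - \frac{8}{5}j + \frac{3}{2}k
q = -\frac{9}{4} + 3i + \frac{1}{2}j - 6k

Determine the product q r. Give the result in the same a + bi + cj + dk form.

In blades: q = -\frac{9}{4} - 6 e_{12} + \frac{1}{2} e_{13} + 3 e_{23}, r = \frac{5}{6} + \frac{3}{2} e_{12} - \frac{8}{5} e_{13} - \frac{1}{3} e_{23}.
Distribute q over r term by term (generator squares from the signature, products reordered to ascending indices): (-\frac{9}{4})*r = -\frac{15}{8} - \frac{27}{8} e_{12} + \frac{18}{5} e_{13} + \frac{3}{4} e_{23}; (-6 e_{12})*r = 9 - 5 e_{12} + 2 e_{13} - \frac{48}{5} e_{23}; (\frac{1}{2} e_{13})*r = \frac{4}{5} + \frac{1}{6} e_{12} + \frac{5}{12} e_{13} + \frac{3}{4} e_{23}; (3 e_{23})*r = 1 - \frac{24}{5} e_{12} - \frac{9}{2} e_{13} + \frac{5}{2} e_{23}.
Sum: \frac{357}{40} - \frac{1561}{120} e_{12} + \frac{91}{60} e_{13} - \frac{28}{5} e_{23}; translating back through the correspondence:
Answer: \frac{357}{40} - \frac{28}{5}i + \frac{91}{60}j - \frac{1561}{120}k


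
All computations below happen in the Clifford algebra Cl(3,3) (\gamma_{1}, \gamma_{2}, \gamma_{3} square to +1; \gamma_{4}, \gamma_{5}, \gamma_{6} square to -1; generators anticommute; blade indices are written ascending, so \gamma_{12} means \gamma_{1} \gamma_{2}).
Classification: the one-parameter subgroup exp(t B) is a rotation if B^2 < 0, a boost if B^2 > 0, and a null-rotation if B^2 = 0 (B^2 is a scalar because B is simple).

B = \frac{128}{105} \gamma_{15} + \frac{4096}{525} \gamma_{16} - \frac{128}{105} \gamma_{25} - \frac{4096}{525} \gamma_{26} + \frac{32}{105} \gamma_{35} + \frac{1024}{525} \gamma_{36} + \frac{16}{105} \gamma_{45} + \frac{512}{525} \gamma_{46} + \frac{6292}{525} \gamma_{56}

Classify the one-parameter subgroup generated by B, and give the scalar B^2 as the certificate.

B^2 term by term: the squares give (\frac{128}{105})^2*(\gamma_{15})^2 + (\frac{4096}{525})^2*(\gamma_{16})^2 + (-\frac{128}{105})^2*(\gamma_{25})^2 + (-\frac{4096}{525})^2*(\gamma_{26})^2 + (\frac{32}{105})^2*(\gamma_{35})^2 + (\frac{1024}{525})^2*(\gamma_{36})^2 + (\frac{16}{105})^2*(\gamma_{45})^2 + (\frac{512}{525})^2*(\gamma_{46})^2 + (\frac{6292}{525})^2*(\gamma_{56})^2 = \frac{16384}{11025}*(+1) + \frac{16777216}{275625}*(+1) + \frac{16384}{11025}*(+1) + \frac{16777216}{275625}*(+1) + \frac{1024}{11025}*(+1) + \frac{1048576}{275625}*(+1) + \frac{256}{11025}*(-1) + \frac{262144}{275625}*(-1) + \frac{39589264}{275625}*(-1) = -16 (each basis 2-blade squares to minus the product of its generators' squares); cross terms between blades sharing an index anticommute and cancel; the commuting (index-disjoint) pairs give grade-4 terms 2*c*c'*(blade product), which cancel blade by blade — \gamma_{1256}: \frac{1048576}{55125} - \frac{1048576}{55125} = 0; \gamma_{1356}: -\frac{262144}{55125} + \frac{262144}{55125} = 0; \gamma_{1456}: -\frac{131072}{55125} + \frac{131072}{55125} = 0; \gamma_{2356}: \frac{262144}{55125} - \frac{262144}{55125} = 0; \gamma_{2456}: \frac{131072}{55125} - \frac{131072}{55125} = 0; \gamma_{3456}: -\frac{32768}{55125} + \frac{32768}{55125} = 0 — confirming B is simple. So B^2 = -16.
Answer: rotation, certificate B^2 = -16. Note: conjugating B changes its blade decomposition but never the scalar B^2 = -16, whose sign settles the classification.


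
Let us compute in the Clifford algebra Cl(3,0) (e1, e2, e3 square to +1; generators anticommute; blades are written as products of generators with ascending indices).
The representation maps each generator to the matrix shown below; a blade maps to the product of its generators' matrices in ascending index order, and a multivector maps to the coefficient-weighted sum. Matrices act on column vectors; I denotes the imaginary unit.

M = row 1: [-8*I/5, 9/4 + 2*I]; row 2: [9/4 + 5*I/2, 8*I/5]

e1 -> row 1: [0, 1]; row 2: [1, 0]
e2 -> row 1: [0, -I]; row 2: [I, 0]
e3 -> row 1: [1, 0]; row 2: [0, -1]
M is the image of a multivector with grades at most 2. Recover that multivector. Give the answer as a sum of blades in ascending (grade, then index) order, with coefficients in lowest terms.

Method: 1, rho(e1), rho(e2), rho(e3) form a trace-orthogonal basis of the 2x2 complex matrices (tr(X Y) = 2 if X = Y, else 0), so M = m0*1 + m1*rho(e1) + m2*rho(e2) + m3*rho(e3) with m0 = tr(M)/2 = 0, m1 = tr(M rho(e1))/2 = 9/4 + 9*I/4, m2 = tr(M rho(e2))/2 = 1/4, m3 = tr(M rho(e3))/2 = -8*I/5.
Multiplying table entries, the bivector images are rho(e1 e2) = I*rho(e3), rho(e1 e3) = -I*rho(e2), rho(e2 e3) = I*rho(e1); with real blade coefficients the real parts of m0..m3 are the coefficients of 1, e1, e2, e3 and the imaginary parts give the bivectors (e2 e3: Im m1, e1 e3: -Im m2, e1 e2: Im m3).
Answer: 9/4*e1 + 1/4*e2 - 8/5*e1 e2 + 9/4*e2 e3


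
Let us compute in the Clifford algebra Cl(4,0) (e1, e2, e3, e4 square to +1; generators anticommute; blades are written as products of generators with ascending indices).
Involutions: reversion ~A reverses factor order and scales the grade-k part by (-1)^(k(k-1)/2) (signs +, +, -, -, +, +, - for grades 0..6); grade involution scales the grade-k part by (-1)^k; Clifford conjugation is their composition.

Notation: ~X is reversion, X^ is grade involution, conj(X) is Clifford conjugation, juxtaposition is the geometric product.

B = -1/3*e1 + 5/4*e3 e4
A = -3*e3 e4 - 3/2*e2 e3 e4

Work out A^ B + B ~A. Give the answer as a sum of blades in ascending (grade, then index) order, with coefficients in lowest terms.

first term: 15/4 - 15/8*e2 + e1 e3 e4 + 1/2*e1 e2 e3 e4
second term: -15/4 - 15/8*e2 - e1 e3 e4 - 1/2*e1 e2 e3 e4
Answer: -15/4*e2


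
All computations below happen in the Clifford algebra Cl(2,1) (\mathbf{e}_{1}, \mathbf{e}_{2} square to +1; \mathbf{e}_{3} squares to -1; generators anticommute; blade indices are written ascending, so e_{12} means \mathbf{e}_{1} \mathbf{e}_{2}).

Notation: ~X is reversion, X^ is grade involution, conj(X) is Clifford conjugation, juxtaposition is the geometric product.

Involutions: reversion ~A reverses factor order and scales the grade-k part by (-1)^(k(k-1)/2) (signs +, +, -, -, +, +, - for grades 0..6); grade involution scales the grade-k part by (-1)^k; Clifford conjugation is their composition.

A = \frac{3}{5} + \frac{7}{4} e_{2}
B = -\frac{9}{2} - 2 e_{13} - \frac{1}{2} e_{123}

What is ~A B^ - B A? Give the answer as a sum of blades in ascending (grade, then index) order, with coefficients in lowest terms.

first term: -\frac{27}{10} - \frac{63}{8} e_{2} - \frac{83}{40} e_{13} + \frac{19}{5} e_{123}
second term: -\frac{27}{10} - \frac{63}{8} e_{2} - \frac{13}{40} e_{13} + \frac{16}{5} e_{123}
Answer: -\frac{7}{4} e_{13} + \frac{3}{5} e_{123}


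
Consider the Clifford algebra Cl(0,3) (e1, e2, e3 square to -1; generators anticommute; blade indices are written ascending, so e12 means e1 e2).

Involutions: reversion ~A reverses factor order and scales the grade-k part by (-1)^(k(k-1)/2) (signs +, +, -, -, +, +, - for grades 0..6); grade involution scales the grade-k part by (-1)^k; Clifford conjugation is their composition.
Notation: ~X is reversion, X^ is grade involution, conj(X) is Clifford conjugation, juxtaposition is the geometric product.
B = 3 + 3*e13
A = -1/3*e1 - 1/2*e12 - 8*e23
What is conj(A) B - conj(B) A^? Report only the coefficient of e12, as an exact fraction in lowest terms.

first term: e1 - e3 - 45/2*e12 + 51/2*e23
second term: e1 - e3 + 45/2*e12 - 51/2*e23
Answer: -45
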